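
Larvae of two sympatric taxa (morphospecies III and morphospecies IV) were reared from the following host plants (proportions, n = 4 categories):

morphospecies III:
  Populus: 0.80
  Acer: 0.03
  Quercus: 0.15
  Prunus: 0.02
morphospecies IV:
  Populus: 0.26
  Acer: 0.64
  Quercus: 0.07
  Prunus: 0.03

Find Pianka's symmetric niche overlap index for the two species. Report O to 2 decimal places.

0.42

Σ p₁ᵢp₂ᵢ = 0.2080 + 0.0192 + 0.0105 + 0.0006 = 0.2383
Σp_1ᵢ² = 0.80² + 0.03² + 0.15² + 0.02² = 0.6400 + 0.0009 + 0.0225 + 0.0004 = 0.6638
Σp_2ᵢ² = 0.26² + 0.64² + 0.07² + 0.03² = 0.0676 + 0.4096 + 0.0049 + 0.0009 = 0.4830
O = 0.2383 / √(0.6638 × 0.4830) = 0.2383 / 0.56623 = 0.4209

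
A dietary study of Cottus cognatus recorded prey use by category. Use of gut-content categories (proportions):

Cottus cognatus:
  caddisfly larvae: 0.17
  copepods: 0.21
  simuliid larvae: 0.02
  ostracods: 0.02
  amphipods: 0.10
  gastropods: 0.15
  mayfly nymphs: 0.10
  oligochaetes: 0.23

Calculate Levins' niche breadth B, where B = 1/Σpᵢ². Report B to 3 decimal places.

Σpᵢ² = 0.17² + 0.21² + 0.02² + 0.02² + 0.10² + 0.15² + 0.10² + 0.23² = 0.0289 + 0.0441 + 0.0004 + 0.0004 + 0.0100 + 0.0225 + 0.0100 + 0.0529 = 0.1692
B = 1 / 0.1692 = 5.91017

5.910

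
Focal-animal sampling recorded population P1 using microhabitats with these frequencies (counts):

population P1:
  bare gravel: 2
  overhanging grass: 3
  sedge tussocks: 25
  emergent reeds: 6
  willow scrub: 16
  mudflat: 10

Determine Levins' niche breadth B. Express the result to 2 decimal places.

Proportions for population P1 (n=62): 2/62=0.0323, 3/62=0.0484, 25/62=0.4032, 6/62=0.0968, 16/62=0.2581, 10/62=0.1613
Σpᵢ² = 0.0323² + 0.0484² + 0.4032² + 0.0968² + 0.2581² + 0.1613² = 0.001043 + 0.002343 + 0.162570 + 0.009370 + 0.066616 + 0.026018 = 0.267960
B = 1 / 0.267960 = 3.7319

3.73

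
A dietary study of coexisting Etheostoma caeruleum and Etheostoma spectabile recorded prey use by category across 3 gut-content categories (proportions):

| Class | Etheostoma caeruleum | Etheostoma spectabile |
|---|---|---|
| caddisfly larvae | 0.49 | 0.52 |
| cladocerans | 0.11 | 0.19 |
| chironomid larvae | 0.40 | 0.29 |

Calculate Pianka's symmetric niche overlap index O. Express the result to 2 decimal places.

0.98

Σ p₁ᵢp₂ᵢ = 0.2548 + 0.0209 + 0.1160 = 0.3917
Σp_1ᵢ² = 0.49² + 0.11² + 0.40² = 0.2401 + 0.0121 + 0.1600 = 0.4122
Σp_2ᵢ² = 0.52² + 0.19² + 0.29² = 0.2704 + 0.0361 + 0.0841 = 0.3906
O = 0.3917 / √(0.4122 × 0.3906) = 0.3917 / 0.40125 = 0.9762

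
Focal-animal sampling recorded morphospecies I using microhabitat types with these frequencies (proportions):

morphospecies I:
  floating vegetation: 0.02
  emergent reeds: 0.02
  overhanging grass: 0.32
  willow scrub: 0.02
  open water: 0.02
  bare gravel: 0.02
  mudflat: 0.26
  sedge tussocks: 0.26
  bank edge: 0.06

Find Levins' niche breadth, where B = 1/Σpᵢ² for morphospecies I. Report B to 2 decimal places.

4.11

Σpᵢ² = 0.02² + 0.02² + 0.32² + 0.02² + 0.02² + 0.02² + 0.26² + 0.26² + 0.06² = 0.0004 + 0.0004 + 0.1024 + 0.0004 + 0.0004 + 0.0004 + 0.0676 + 0.0676 + 0.0036 = 0.2432
B = 1 / 0.2432 = 4.1118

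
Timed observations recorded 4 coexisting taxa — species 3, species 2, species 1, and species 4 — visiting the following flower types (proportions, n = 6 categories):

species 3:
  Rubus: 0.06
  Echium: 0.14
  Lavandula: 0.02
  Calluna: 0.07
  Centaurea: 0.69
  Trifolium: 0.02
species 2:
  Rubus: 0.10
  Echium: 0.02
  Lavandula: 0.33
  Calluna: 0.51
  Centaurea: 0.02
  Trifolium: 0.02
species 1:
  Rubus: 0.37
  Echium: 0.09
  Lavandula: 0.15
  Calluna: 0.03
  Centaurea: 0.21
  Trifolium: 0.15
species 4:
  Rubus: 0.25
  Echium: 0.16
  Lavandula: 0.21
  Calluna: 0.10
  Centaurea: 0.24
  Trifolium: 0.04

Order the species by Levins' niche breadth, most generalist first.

species 4 > species 1 > species 2 > species 3

Σp_3ᵢ² = 0.06² + 0.14² + 0.02² + 0.07² + 0.69² + 0.02² = 0.0036 + 0.0196 + 0.0004 + 0.0049 + 0.4761 + 0.0004 = 0.5050
B_3 = 1 / 0.5050 = 1.9802
Σp_2ᵢ² = 0.10² + 0.02² + 0.33² + 0.51² + 0.02² + 0.02² = 0.0100 + 0.0004 + 0.1089 + 0.2601 + 0.0004 + 0.0004 = 0.3802
B_2 = 1 / 0.3802 = 2.6302
Σp_1ᵢ² = 0.37² + 0.09² + 0.15² + 0.03² + 0.21² + 0.15² = 0.1369 + 0.0081 + 0.0225 + 0.0009 + 0.0441 + 0.0225 = 0.2350
B_1 = 1 / 0.2350 = 4.2553
Σp_4ᵢ² = 0.25² + 0.16² + 0.21² + 0.10² + 0.24² + 0.04² = 0.0625 + 0.0256 + 0.0441 + 0.0100 + 0.0576 + 0.0016 = 0.2014
B_4 = 1 / 0.2014 = 4.9652
Ranking by B (broadest → narrowest): species 4 (4.97) > species 1 (4.26) > species 2 (2.63) > species 3 (1.98)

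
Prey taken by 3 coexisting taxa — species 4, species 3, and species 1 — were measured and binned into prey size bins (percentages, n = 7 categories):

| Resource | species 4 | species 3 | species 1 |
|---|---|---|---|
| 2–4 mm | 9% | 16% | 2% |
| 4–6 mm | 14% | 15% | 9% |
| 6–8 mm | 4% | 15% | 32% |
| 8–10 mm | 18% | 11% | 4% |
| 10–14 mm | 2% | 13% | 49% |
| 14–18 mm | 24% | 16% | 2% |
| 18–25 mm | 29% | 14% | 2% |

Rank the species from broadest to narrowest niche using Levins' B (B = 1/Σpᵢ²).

Convert percentages to proportions (divide by 100).
Σp_4ᵢ² = 0.09² + 0.14² + 0.04² + 0.18² + 0.02² + 0.24² + 0.29² = 0.0081 + 0.0196 + 0.0016 + 0.0324 + 0.0004 + 0.0576 + 0.0841 = 0.2038
B_4 = 1 / 0.2038 = 4.9068
Σp_3ᵢ² = 0.16² + 0.15² + 0.15² + 0.11² + 0.13² + 0.16² + 0.14² = 0.0256 + 0.0225 + 0.0225 + 0.0121 + 0.0169 + 0.0256 + 0.0196 = 0.1448
B_3 = 1 / 0.1448 = 6.9061
Σp_1ᵢ² = 0.02² + 0.09² + 0.32² + 0.04² + 0.49² + 0.02² + 0.02² = 0.0004 + 0.0081 + 0.1024 + 0.0016 + 0.2401 + 0.0004 + 0.0004 = 0.3534
B_1 = 1 / 0.3534 = 2.8297
Ranking by B (broadest → narrowest): species 3 (6.91) > species 4 (4.91) > species 1 (2.83)

species 3 > species 4 > species 1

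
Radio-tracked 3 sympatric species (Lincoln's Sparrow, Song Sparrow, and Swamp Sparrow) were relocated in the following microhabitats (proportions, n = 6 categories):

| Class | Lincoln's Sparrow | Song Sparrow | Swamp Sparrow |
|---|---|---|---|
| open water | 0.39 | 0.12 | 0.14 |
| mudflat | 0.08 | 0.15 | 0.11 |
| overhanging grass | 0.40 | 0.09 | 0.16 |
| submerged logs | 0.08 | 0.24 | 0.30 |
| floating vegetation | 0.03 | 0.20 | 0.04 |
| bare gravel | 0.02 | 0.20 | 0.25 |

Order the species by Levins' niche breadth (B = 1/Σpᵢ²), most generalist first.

Song Sparrow > Swamp Sparrow > Lincoln's Sparrow

Σp_Lincᵢ² = 0.39² + 0.08² + 0.40² + 0.08² + 0.03² + 0.02² = 0.1521 + 0.0064 + 0.1600 + 0.0064 + 0.0009 + 0.0004 = 0.3262
B_Linc = 1 / 0.3262 = 3.0656
Σp_Songᵢ² = 0.12² + 0.15² + 0.09² + 0.24² + 0.20² + 0.20² = 0.0144 + 0.0225 + 0.0081 + 0.0576 + 0.0400 + 0.0400 = 0.1826
B_Song = 1 / 0.1826 = 5.4765
Σp_Swamᵢ² = 0.14² + 0.11² + 0.16² + 0.30² + 0.04² + 0.25² = 0.0196 + 0.0121 + 0.0256 + 0.0900 + 0.0016 + 0.0625 = 0.2114
B_Swam = 1 / 0.2114 = 4.7304
Ranking by B (broadest → narrowest): Song Sparrow (5.48) > Swamp Sparrow (4.73) > Lincoln's Sparrow (3.07)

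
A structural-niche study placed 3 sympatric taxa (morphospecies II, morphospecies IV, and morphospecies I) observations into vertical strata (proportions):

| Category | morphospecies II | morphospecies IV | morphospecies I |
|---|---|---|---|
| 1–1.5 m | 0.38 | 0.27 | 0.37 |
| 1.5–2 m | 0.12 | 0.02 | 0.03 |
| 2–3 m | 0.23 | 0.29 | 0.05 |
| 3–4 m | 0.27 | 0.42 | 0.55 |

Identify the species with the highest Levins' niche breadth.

Σp_IIᵢ² = 0.38² + 0.12² + 0.23² + 0.27² = 0.1444 + 0.0144 + 0.0529 + 0.0729 = 0.2846
B_II = 1 / 0.2846 = 3.5137
Σp_IVᵢ² = 0.27² + 0.02² + 0.29² + 0.42² = 0.0729 + 0.0004 + 0.0841 + 0.1764 = 0.3338
B_IV = 1 / 0.3338 = 2.9958
Σp_Iᵢ² = 0.37² + 0.03² + 0.05² + 0.55² = 0.1369 + 0.0009 + 0.0025 + 0.3025 = 0.4428
B_I = 1 / 0.4428 = 2.2584
Highest B → broadest niche (most generalist): morphospecies II (B = 3.51).

morphospecies II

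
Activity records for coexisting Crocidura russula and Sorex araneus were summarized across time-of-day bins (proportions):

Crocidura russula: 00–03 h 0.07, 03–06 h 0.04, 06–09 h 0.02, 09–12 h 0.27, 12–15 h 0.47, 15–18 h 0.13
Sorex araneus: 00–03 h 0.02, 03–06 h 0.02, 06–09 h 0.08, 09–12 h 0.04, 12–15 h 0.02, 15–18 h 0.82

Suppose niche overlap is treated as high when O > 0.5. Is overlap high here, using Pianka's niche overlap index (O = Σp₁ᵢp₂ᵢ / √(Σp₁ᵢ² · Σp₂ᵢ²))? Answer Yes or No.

No

Σ p₁ᵢp₂ᵢ = 0.0014 + 0.0008 + 0.0016 + 0.0108 + 0.0094 + 0.1066 = 0.1306
Σp_1ᵢ² = 0.07² + 0.04² + 0.02² + 0.27² + 0.47² + 0.13² = 0.0049 + 0.0016 + 0.0004 + 0.0729 + 0.2209 + 0.0169 = 0.3176
Σp_2ᵢ² = 0.02² + 0.02² + 0.08² + 0.04² + 0.02² + 0.82² = 0.0004 + 0.0004 + 0.0064 + 0.0016 + 0.0004 + 0.6724 = 0.6816
O = 0.1306 / √(0.3176 × 0.6816) = 0.1306 / 0.46527 = 0.2807
O = 0.2807 < 0.5 → No.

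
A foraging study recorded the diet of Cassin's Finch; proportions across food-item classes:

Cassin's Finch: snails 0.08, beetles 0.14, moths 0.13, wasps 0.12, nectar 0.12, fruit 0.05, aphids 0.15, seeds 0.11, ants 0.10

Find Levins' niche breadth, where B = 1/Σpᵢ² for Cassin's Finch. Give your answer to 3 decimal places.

Σpᵢ² = 0.08² + 0.14² + 0.13² + 0.12² + 0.12² + 0.05² + 0.15² + 0.11² + 0.10² = 0.0064 + 0.0196 + 0.0169 + 0.0144 + 0.0144 + 0.0025 + 0.0225 + 0.0121 + 0.0100 = 0.1188
B = 1 / 0.1188 = 8.41751

8.418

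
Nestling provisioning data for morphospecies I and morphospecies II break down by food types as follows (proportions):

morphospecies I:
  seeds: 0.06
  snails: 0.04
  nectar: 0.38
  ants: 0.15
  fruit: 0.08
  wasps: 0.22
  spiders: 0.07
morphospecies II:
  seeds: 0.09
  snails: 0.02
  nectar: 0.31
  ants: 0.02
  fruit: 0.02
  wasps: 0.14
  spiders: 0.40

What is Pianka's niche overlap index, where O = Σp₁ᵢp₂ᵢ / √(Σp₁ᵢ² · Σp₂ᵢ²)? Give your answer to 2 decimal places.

0.73

Σ p₁ᵢp₂ᵢ = 0.0054 + 0.0008 + 0.1178 + 0.0030 + 0.0016 + 0.0308 + 0.0280 = 0.1874
Σp_1ᵢ² = 0.06² + 0.04² + 0.38² + 0.15² + 0.08² + 0.22² + 0.07² = 0.0036 + 0.0016 + 0.1444 + 0.0225 + 0.0064 + 0.0484 + 0.0049 = 0.2318
Σp_2ᵢ² = 0.09² + 0.02² + 0.31² + 0.02² + 0.02² + 0.14² + 0.40² = 0.0081 + 0.0004 + 0.0961 + 0.0004 + 0.0004 + 0.0196 + 0.1600 = 0.2850
O = 0.1874 / √(0.2318 × 0.2850) = 0.1874 / 0.25703 = 0.7291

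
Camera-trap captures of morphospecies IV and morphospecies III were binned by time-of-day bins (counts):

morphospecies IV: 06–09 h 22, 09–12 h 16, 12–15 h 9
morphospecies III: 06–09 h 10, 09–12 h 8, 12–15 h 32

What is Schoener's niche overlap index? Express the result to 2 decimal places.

Proportions for morphospecies IV (n=47): 22/47=0.4681, 16/47=0.3404, 9/47=0.1915
Proportions for morphospecies III (n=50): 10/50=0.2000, 8/50=0.1600, 32/50=0.6400
Σ|p₁ᵢ − p₂ᵢ| = 0.2681 + 0.1804 + 0.4485 = 0.8970
D = 1 − ½ × 0.8970 = 1 − 0.44850 = 0.55150

0.55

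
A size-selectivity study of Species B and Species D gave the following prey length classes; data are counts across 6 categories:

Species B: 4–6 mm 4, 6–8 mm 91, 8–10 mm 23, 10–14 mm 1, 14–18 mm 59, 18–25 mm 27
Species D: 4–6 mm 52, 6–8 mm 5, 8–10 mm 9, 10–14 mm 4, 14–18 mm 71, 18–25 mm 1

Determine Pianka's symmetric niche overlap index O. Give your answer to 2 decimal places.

0.50

Proportions for Species B (n=205): 4/205=0.0195, 91/205=0.4439, 23/205=0.1122, 1/205=0.0049, 59/205=0.2878, 27/205=0.1317
Proportions for Species D (n=142): 52/142=0.3662, 5/142=0.0352, 9/142=0.0634, 4/142=0.0282, 71/142=0.5000, 1/142=0.0070
Σ p₁ᵢp₂ᵢ = 0.007141 + 0.015625 + 0.007113 + 0.000138 + 0.143900 + 0.000922 = 0.174839
Σp_1ᵢ² = 0.0195² + 0.4439² + 0.1122² + 0.0049² + 0.2878² + 0.1317² = 0.000380 + 0.197047 + 0.012589 + 0.000024 + 0.082829 + 0.017345 = 0.310214
Σp_2ᵢ² = 0.3662² + 0.0352² + 0.0634² + 0.0282² + 0.5000² + 0.0070² = 0.134102 + 0.001239 + 0.004020 + 0.000795 + 0.250000 + 0.000049 = 0.390205
O = 0.174839 / √(0.310214 × 0.390205) = 0.174839 / 0.3479182 = 0.5025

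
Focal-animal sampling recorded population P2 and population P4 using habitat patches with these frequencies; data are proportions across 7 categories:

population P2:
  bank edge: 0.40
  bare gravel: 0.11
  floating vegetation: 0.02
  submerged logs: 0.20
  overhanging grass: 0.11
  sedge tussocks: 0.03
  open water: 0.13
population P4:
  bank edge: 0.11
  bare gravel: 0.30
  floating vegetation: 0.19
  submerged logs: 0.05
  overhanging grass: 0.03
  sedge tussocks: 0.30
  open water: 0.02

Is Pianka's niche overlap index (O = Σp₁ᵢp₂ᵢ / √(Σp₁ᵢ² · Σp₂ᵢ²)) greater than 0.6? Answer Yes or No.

Σ p₁ᵢp₂ᵢ = 0.0440 + 0.0330 + 0.0038 + 0.0100 + 0.0033 + 0.0090 + 0.0026 = 0.1057
Σp_1ᵢ² = 0.40² + 0.11² + 0.02² + 0.20² + 0.11² + 0.03² + 0.13² = 0.1600 + 0.0121 + 0.0004 + 0.0400 + 0.0121 + 0.0009 + 0.0169 = 0.2424
Σp_2ᵢ² = 0.11² + 0.30² + 0.19² + 0.05² + 0.03² + 0.30² + 0.02² = 0.0121 + 0.0900 + 0.0361 + 0.0025 + 0.0009 + 0.0900 + 0.0004 = 0.2320
O = 0.1057 / √(0.2424 × 0.2320) = 0.1057 / 0.23714 = 0.4457
O = 0.4457 < 0.6 → No.

No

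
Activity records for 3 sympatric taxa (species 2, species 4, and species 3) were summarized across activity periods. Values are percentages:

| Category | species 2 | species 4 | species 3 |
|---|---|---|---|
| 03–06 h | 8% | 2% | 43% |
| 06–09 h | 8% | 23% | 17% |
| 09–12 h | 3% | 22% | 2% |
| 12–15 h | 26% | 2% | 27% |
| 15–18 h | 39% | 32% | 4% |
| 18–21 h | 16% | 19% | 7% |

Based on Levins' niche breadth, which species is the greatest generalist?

species 4

Convert percentages to proportions (divide by 100).
Σp_2ᵢ² = 0.08² + 0.08² + 0.03² + 0.26² + 0.39² + 0.16² = 0.0064 + 0.0064 + 0.0009 + 0.0676 + 0.1521 + 0.0256 = 0.2590
B_2 = 1 / 0.2590 = 3.8610
Σp_4ᵢ² = 0.02² + 0.23² + 0.22² + 0.02² + 0.32² + 0.19² = 0.0004 + 0.0529 + 0.0484 + 0.0004 + 0.1024 + 0.0361 = 0.2406
B_4 = 1 / 0.2406 = 4.1563
Σp_3ᵢ² = 0.43² + 0.17² + 0.02² + 0.27² + 0.04² + 0.07² = 0.1849 + 0.0289 + 0.0004 + 0.0729 + 0.0016 + 0.0049 = 0.2936
B_3 = 1 / 0.2936 = 3.4060
Highest B → broadest niche (most generalist): species 4 (B = 4.16).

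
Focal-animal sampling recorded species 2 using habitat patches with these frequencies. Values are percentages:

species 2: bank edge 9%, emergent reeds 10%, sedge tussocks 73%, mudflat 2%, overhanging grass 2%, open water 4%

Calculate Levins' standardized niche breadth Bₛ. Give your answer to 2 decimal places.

Convert percentages to proportions (divide by 100).
Σpᵢ² = 0.09² + 0.10² + 0.73² + 0.02² + 0.02² + 0.04² = 0.0081 + 0.0100 + 0.5329 + 0.0004 + 0.0004 + 0.0016 = 0.5534
B = 1 / 0.5534 = 1.8070
Bₛ = (B − 1)/(n − 1) = (1.8070 − 1)/(6 − 1) = 0.8070/5 = 0.1614

0.16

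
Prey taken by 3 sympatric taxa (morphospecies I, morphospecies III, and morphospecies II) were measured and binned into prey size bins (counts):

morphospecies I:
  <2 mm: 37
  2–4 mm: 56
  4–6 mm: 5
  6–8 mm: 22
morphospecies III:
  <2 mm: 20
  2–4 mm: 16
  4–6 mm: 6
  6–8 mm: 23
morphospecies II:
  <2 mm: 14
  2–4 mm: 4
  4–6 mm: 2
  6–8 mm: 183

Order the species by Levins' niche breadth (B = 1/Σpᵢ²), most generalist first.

Proportions for morphospecies I (n=120): 37/120=0.3083, 56/120=0.4667, 5/120=0.0417, 22/120=0.1833
Proportions for morphospecies III (n=65): 20/65=0.3077, 16/65=0.2462, 6/65=0.0923, 23/65=0.3538
Proportions for morphospecies II (n=203): 14/203=0.0690, 4/203=0.0197, 2/203=0.0099, 183/203=0.9015
Σp_Iᵢ² = 0.3083² + 0.4667² + 0.0417² + 0.1833² = 0.095049 + 0.217809 + 0.001739 + 0.033599 = 0.348196
B_I = 1 / 0.348196 = 2.8719
Σp_IIIᵢ² = 0.3077² + 0.2462² + 0.0923² + 0.3538² = 0.094679 + 0.060614 + 0.008519 + 0.125174 = 0.288986
B_III = 1 / 0.288986 = 3.4604
Σp_IIᵢ² = 0.0690² + 0.0197² + 0.0099² + 0.9015² = 0.004761 + 0.000388 + 0.000098 + 0.812702 = 0.817949
B_II = 1 / 0.817949 = 1.2226
Ranking by B (broadest → narrowest): morphospecies III (3.46) > morphospecies I (2.87) > morphospecies II (1.22)

morphospecies III > morphospecies I > morphospecies II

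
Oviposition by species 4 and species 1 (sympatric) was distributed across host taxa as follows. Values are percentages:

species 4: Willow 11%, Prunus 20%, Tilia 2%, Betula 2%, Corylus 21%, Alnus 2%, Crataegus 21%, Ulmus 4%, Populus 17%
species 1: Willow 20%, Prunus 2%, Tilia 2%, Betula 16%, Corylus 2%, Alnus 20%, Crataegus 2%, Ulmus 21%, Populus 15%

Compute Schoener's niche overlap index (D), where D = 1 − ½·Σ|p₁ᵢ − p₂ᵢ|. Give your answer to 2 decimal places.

Convert percentages to proportions (divide by 100).
Σ|p₁ᵢ − p₂ᵢ| = 0.09 + 0.18 + 0.00 + 0.14 + 0.19 + 0.18 + 0.19 + 0.17 + 0.02 = 1.16
D = 1 − ½ × 1.16 = 1 − 0.580 = 0.4200

0.42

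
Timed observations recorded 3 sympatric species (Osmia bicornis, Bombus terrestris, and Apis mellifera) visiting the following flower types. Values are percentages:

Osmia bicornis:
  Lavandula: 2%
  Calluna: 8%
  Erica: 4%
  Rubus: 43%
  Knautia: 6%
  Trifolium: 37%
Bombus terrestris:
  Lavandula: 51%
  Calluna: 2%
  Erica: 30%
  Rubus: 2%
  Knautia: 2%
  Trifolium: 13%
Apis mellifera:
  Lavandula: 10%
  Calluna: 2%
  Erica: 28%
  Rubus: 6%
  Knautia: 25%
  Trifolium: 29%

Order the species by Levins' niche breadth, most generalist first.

Convert percentages to proportions (divide by 100).
Σp_bicoᵢ² = 0.02² + 0.08² + 0.04² + 0.43² + 0.06² + 0.37² = 0.0004 + 0.0064 + 0.0016 + 0.1849 + 0.0036 + 0.1369 = 0.3338
B_bico = 1 / 0.3338 = 2.9958
Σp_terrᵢ² = 0.51² + 0.02² + 0.30² + 0.02² + 0.02² + 0.13² = 0.2601 + 0.0004 + 0.0900 + 0.0004 + 0.0004 + 0.0169 = 0.3682
B_terr = 1 / 0.3682 = 2.7159
Σp_mellᵢ² = 0.10² + 0.02² + 0.28² + 0.06² + 0.25² + 0.29² = 0.0100 + 0.0004 + 0.0784 + 0.0036 + 0.0625 + 0.0841 = 0.2390
B_mell = 1 / 0.2390 = 4.1841
Ranking by B (broadest → narrowest): Apis mellifera (4.18) > Osmia bicornis (3.00) > Bombus terrestris (2.72)

Apis mellifera > Osmia bicornis > Bombus terrestris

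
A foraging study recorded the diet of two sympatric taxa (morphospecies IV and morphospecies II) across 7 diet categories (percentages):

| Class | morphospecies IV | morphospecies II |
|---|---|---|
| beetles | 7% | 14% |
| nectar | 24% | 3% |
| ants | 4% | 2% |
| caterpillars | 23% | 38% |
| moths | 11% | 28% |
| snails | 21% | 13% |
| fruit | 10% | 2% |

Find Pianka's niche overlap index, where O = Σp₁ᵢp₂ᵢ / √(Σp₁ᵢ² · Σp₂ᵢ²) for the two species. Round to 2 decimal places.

0.76

Convert percentages to proportions (divide by 100).
Σ p₁ᵢp₂ᵢ = 0.0098 + 0.0072 + 0.0008 + 0.0874 + 0.0308 + 0.0273 + 0.0020 = 0.1653
Σp_1ᵢ² = 0.07² + 0.24² + 0.04² + 0.23² + 0.11² + 0.21² + 0.10² = 0.0049 + 0.0576 + 0.0016 + 0.0529 + 0.0121 + 0.0441 + 0.0100 = 0.1832
Σp_2ᵢ² = 0.14² + 0.03² + 0.02² + 0.38² + 0.28² + 0.13² + 0.02² = 0.0196 + 0.0009 + 0.0004 + 0.1444 + 0.0784 + 0.0169 + 0.0004 = 0.2610
O = 0.1653 / √(0.1832 × 0.2610) = 0.1653 / 0.21867 = 0.7559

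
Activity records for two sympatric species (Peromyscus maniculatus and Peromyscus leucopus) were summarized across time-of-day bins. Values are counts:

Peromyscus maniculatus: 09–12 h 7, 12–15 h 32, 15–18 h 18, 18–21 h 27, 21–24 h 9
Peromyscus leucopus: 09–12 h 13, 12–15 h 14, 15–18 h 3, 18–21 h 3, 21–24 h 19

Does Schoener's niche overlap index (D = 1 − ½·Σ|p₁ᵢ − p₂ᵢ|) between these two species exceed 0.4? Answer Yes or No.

Proportions for Peromyscus maniculatus (n=93): 7/93=0.0753, 32/93=0.3441, 18/93=0.1935, 27/93=0.2903, 9/93=0.0968
Proportions for Peromyscus leucopus (n=52): 13/52=0.2500, 14/52=0.2692, 3/52=0.0577, 3/52=0.0577, 19/52=0.3654
Σ|p₁ᵢ − p₂ᵢ| = 0.1747 + 0.0749 + 0.1358 + 0.2326 + 0.2686 = 0.8866
D = 1 − ½ × 0.8866 = 1 − 0.44330 = 0.55670
D = 0.55670 > 0.4 → Yes.

Yes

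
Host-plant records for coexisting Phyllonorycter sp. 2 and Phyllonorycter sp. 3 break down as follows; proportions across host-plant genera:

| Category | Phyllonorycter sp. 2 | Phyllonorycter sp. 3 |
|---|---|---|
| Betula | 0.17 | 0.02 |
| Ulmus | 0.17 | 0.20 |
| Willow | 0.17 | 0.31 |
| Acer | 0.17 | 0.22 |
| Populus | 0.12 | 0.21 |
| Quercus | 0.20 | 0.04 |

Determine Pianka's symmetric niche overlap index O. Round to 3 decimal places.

0.812

Σ p₁ᵢp₂ᵢ = 0.0034 + 0.0340 + 0.0527 + 0.0374 + 0.0252 + 0.0080 = 0.1607
Σp_1ᵢ² = 0.17² + 0.17² + 0.17² + 0.17² + 0.12² + 0.20² = 0.0289 + 0.0289 + 0.0289 + 0.0289 + 0.0144 + 0.0400 = 0.1700
Σp_2ᵢ² = 0.02² + 0.20² + 0.31² + 0.22² + 0.21² + 0.04² = 0.0004 + 0.0400 + 0.0961 + 0.0484 + 0.0441 + 0.0016 = 0.2306
O = 0.1607 / √(0.1700 × 0.2306) = 0.1607 / 0.197995 = 0.81164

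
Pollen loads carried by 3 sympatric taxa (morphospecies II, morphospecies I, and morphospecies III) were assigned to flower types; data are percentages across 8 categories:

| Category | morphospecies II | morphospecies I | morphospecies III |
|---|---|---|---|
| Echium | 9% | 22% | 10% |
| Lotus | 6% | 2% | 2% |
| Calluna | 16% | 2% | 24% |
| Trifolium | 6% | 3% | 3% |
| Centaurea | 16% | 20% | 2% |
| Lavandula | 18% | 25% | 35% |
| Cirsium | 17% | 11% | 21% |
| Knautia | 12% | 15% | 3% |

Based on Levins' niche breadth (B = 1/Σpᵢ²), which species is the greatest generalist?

Convert percentages to proportions (divide by 100).
Σp_IIᵢ² = 0.09² + 0.06² + 0.16² + 0.06² + 0.16² + 0.18² + 0.17² + 0.12² = 0.0081 + 0.0036 + 0.0256 + 0.0036 + 0.0256 + 0.0324 + 0.0289 + 0.0144 = 0.1422
B_II = 1 / 0.1422 = 7.0323
Σp_Iᵢ² = 0.22² + 0.02² + 0.02² + 0.03² + 0.20² + 0.25² + 0.11² + 0.15² = 0.0484 + 0.0004 + 0.0004 + 0.0009 + 0.0400 + 0.0625 + 0.0121 + 0.0225 = 0.1872
B_I = 1 / 0.1872 = 5.3419
Σp_IIIᵢ² = 0.10² + 0.02² + 0.24² + 0.03² + 0.02² + 0.35² + 0.21² + 0.03² = 0.0100 + 0.0004 + 0.0576 + 0.0009 + 0.0004 + 0.1225 + 0.0441 + 0.0009 = 0.2368
B_III = 1 / 0.2368 = 4.2230
Highest B → broadest niche (most generalist): morphospecies II (B = 7.03).

morphospecies II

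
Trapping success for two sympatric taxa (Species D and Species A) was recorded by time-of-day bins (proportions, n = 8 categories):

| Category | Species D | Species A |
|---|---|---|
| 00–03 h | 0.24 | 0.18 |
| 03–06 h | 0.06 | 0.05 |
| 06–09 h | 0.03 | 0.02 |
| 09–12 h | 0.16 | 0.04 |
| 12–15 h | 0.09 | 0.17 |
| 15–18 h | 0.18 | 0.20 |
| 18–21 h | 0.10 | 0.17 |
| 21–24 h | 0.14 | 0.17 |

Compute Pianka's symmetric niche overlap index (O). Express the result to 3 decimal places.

Σ p₁ᵢp₂ᵢ = 0.0432 + 0.0030 + 0.0006 + 0.0064 + 0.0153 + 0.0360 + 0.0170 + 0.0238 = 0.1453
Σp_1ᵢ² = 0.24² + 0.06² + 0.03² + 0.16² + 0.09² + 0.18² + 0.10² + 0.14² = 0.0576 + 0.0036 + 0.0009 + 0.0256 + 0.0081 + 0.0324 + 0.0100 + 0.0196 = 0.1578
Σp_2ᵢ² = 0.18² + 0.05² + 0.02² + 0.04² + 0.17² + 0.20² + 0.17² + 0.17² = 0.0324 + 0.0025 + 0.0004 + 0.0016 + 0.0289 + 0.0400 + 0.0289 + 0.0289 = 0.1636
O = 0.1453 / √(0.1578 × 0.1636) = 0.1453 / 0.160674 = 0.90432

0.904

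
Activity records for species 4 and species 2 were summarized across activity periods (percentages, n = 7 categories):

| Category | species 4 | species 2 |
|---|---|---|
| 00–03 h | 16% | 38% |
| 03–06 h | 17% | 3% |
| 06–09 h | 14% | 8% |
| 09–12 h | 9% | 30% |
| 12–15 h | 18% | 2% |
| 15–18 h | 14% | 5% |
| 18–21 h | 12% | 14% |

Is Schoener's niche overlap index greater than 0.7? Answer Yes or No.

Convert percentages to proportions (divide by 100).
Σ|p₁ᵢ − p₂ᵢ| = 0.22 + 0.14 + 0.06 + 0.21 + 0.16 + 0.09 + 0.02 = 0.90
D = 1 − ½ × 0.90 = 1 − 0.450 = 0.5500
D = 0.5500 < 0.7 → No.

No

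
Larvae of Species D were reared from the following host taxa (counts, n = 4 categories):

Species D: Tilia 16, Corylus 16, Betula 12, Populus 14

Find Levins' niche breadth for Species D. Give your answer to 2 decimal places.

Proportions for Species D (n=58): 16/58=0.2759, 16/58=0.2759, 12/58=0.2069, 14/58=0.2414
Σpᵢ² = 0.2759² + 0.2759² + 0.2069² + 0.2414² = 0.076121 + 0.076121 + 0.042808 + 0.058274 = 0.253324
B = 1 / 0.253324 = 3.9475

3.95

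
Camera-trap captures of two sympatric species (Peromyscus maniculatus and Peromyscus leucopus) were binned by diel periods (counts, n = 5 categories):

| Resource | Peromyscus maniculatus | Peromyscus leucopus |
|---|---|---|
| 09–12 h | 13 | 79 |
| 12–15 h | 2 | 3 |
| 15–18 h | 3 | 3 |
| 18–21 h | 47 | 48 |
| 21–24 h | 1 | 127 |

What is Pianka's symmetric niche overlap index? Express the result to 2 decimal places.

Proportions for Peromyscus maniculatus (n=66): 13/66=0.1970, 2/66=0.0303, 3/66=0.0455, 47/66=0.7121, 1/66=0.0152
Proportions for Peromyscus leucopus (n=260): 79/260=0.3038, 3/260=0.0115, 3/260=0.0115, 48/260=0.1846, 127/260=0.4885
Σ p₁ᵢp₂ᵢ = 0.059849 + 0.000348 + 0.000523 + 0.131454 + 0.007425 = 0.199599
Σp_1ᵢ² = 0.1970² + 0.0303² + 0.0455² + 0.7121² + 0.0152² = 0.038809 + 0.000918 + 0.002070 + 0.507086 + 0.000231 = 0.549114
Σp_2ᵢ² = 0.3038² + 0.0115² + 0.0115² + 0.1846² + 0.4885² = 0.092294 + 0.000132 + 0.000132 + 0.034077 + 0.238632 = 0.365267
O = 0.199599 / √(0.549114 × 0.365267) = 0.199599 / 0.4478540 = 0.4457

0.45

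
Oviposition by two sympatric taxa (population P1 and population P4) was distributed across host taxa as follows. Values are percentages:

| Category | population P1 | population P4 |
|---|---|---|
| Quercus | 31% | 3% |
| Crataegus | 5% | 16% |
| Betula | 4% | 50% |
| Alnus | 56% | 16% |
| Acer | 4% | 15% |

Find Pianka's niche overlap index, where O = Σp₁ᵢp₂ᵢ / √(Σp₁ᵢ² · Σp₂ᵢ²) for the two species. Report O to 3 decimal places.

0.362

Convert percentages to proportions (divide by 100).
Σ p₁ᵢp₂ᵢ = 0.0093 + 0.0080 + 0.0200 + 0.0896 + 0.0060 = 0.1329
Σp_1ᵢ² = 0.31² + 0.05² + 0.04² + 0.56² + 0.04² = 0.0961 + 0.0025 + 0.0016 + 0.3136 + 0.0016 = 0.4154
Σp_2ᵢ² = 0.03² + 0.16² + 0.50² + 0.16² + 0.15² = 0.0009 + 0.0256 + 0.2500 + 0.0256 + 0.0225 = 0.3246
O = 0.1329 / √(0.4154 × 0.3246) = 0.1329 / 0.367204 = 0.36192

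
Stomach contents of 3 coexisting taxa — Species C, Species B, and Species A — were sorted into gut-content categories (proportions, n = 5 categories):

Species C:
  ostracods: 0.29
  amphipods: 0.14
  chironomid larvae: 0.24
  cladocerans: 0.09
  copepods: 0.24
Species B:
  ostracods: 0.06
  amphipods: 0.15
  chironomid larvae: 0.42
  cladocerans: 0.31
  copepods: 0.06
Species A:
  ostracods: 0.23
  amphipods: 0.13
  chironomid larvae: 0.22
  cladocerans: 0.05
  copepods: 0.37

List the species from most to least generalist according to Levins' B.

Σp_Cᵢ² = 0.29² + 0.14² + 0.24² + 0.09² + 0.24² = 0.0841 + 0.0196 + 0.0576 + 0.0081 + 0.0576 = 0.2270
B_C = 1 / 0.2270 = 4.4053
Σp_Bᵢ² = 0.06² + 0.15² + 0.42² + 0.31² + 0.06² = 0.0036 + 0.0225 + 0.1764 + 0.0961 + 0.0036 = 0.3022
B_B = 1 / 0.3022 = 3.3091
Σp_Aᵢ² = 0.23² + 0.13² + 0.22² + 0.05² + 0.37² = 0.0529 + 0.0169 + 0.0484 + 0.0025 + 0.1369 = 0.2576
B_A = 1 / 0.2576 = 3.8820
Ranking by B (broadest → narrowest): Species C (4.41) > Species A (3.88) > Species B (3.31)

Species C > Species A > Species B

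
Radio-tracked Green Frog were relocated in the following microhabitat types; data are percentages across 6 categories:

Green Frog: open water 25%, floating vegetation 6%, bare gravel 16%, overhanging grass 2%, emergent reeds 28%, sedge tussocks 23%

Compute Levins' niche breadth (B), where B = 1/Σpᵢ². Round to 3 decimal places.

4.476

Convert percentages to proportions (divide by 100).
Σpᵢ² = 0.25² + 0.06² + 0.16² + 0.02² + 0.28² + 0.23² = 0.0625 + 0.0036 + 0.0256 + 0.0004 + 0.0784 + 0.0529 = 0.2234
B = 1 / 0.2234 = 4.47628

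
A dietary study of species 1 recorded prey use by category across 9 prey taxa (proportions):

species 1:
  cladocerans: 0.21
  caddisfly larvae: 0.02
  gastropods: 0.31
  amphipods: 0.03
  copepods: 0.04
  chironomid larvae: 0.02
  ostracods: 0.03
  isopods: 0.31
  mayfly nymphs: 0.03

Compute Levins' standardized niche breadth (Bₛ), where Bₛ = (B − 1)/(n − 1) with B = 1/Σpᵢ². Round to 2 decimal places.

Σpᵢ² = 0.21² + 0.02² + 0.31² + 0.03² + 0.04² + 0.02² + 0.03² + 0.31² + 0.03² = 0.0441 + 0.0004 + 0.0961 + 0.0009 + 0.0016 + 0.0004 + 0.0009 + 0.0961 + 0.0009 = 0.2414
B = 1 / 0.2414 = 4.1425
Bₛ = (B − 1)/(n − 1) = (4.1425 − 1)/(9 − 1) = 3.1425/8 = 0.3928

0.39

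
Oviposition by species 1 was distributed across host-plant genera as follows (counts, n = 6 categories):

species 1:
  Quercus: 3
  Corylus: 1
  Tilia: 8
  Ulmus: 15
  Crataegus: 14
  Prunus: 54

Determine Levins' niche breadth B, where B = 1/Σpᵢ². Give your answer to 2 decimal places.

2.65

Proportions for species 1 (n=95): 3/95=0.0316, 1/95=0.0105, 8/95=0.0842, 15/95=0.1579, 14/95=0.1474, 54/95=0.5684
Σpᵢ² = 0.0316² + 0.0105² + 0.0842² + 0.1579² + 0.1474² + 0.5684² = 0.000999 + 0.000110 + 0.007090 + 0.024932 + 0.021727 + 0.323079 = 0.377937
B = 1 / 0.377937 = 2.6459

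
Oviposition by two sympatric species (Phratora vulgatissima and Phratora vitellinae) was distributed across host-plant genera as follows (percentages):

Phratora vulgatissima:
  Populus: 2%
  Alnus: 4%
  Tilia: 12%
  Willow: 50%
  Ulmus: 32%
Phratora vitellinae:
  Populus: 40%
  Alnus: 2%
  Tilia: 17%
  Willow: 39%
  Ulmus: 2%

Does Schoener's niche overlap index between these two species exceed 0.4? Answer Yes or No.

Yes

Convert percentages to proportions (divide by 100).
Σ|p₁ᵢ − p₂ᵢ| = 0.38 + 0.02 + 0.05 + 0.11 + 0.30 = 0.86
D = 1 − ½ × 0.86 = 1 − 0.430 = 0.5700
D = 0.5700 > 0.4 → Yes.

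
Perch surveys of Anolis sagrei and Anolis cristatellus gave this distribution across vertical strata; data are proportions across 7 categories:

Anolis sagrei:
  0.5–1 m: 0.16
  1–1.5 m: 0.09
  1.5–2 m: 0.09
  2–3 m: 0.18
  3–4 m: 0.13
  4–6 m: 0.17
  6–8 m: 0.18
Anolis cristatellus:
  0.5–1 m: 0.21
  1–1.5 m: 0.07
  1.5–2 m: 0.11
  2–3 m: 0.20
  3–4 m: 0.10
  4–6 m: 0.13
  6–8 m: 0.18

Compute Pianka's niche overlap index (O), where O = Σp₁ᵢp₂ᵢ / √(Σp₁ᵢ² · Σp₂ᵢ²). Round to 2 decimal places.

0.98

Σ p₁ᵢp₂ᵢ = 0.0336 + 0.0063 + 0.0099 + 0.0360 + 0.0130 + 0.0221 + 0.0324 = 0.1533
Σp_1ᵢ² = 0.16² + 0.09² + 0.09² + 0.18² + 0.13² + 0.17² + 0.18² = 0.0256 + 0.0081 + 0.0081 + 0.0324 + 0.0169 + 0.0289 + 0.0324 = 0.1524
Σp_2ᵢ² = 0.21² + 0.07² + 0.11² + 0.20² + 0.10² + 0.13² + 0.18² = 0.0441 + 0.0049 + 0.0121 + 0.0400 + 0.0100 + 0.0169 + 0.0324 = 0.1604
O = 0.1533 / √(0.1524 × 0.1604) = 0.1533 / 0.15635 = 0.9805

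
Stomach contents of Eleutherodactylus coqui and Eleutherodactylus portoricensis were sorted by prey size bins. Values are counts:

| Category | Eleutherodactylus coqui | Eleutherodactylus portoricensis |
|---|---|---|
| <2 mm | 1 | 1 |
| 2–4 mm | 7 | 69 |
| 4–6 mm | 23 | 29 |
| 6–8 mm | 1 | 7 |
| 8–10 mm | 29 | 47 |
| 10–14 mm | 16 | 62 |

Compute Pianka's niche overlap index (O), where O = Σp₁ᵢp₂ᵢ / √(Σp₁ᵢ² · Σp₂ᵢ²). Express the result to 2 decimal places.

Proportions for Eleutherodactylus coqui (n=77): 1/77=0.0130, 7/77=0.0909, 23/77=0.2987, 1/77=0.0130, 29/77=0.3766, 16/77=0.2078
Proportions for Eleutherodactylus portoricensis (n=215): 1/215=0.0047, 69/215=0.3209, 29/215=0.1349, 7/215=0.0326, 47/215=0.2186, 62/215=0.2884
Σ p₁ᵢp₂ᵢ = 0.000061 + 0.029170 + 0.040295 + 0.000424 + 0.082325 + 0.059930 = 0.212205
Σp_1ᵢ² = 0.0130² + 0.0909² + 0.2987² + 0.0130² + 0.3766² + 0.2078² = 0.000169 + 0.008263 + 0.089222 + 0.000169 + 0.141828 + 0.043181 = 0.282832
Σp_2ᵢ² = 0.0047² + 0.3209² + 0.1349² + 0.0326² + 0.2186² + 0.2884² = 0.000022 + 0.102977 + 0.018198 + 0.001063 + 0.047786 + 0.083175 = 0.253221
O = 0.212205 / √(0.282832 × 0.253221) = 0.212205 / 0.2676173 = 0.7929

0.79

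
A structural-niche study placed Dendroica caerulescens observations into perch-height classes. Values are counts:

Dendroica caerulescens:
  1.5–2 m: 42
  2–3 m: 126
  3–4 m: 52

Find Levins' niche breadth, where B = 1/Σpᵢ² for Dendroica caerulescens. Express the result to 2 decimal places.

Proportions for Dendroica caerulescens (n=220): 42/220=0.1909, 126/220=0.5727, 52/220=0.2364
Σpᵢ² = 0.1909² + 0.5727² + 0.2364² = 0.036443 + 0.327985 + 0.055885 = 0.420313
B = 1 / 0.420313 = 2.3792

2.38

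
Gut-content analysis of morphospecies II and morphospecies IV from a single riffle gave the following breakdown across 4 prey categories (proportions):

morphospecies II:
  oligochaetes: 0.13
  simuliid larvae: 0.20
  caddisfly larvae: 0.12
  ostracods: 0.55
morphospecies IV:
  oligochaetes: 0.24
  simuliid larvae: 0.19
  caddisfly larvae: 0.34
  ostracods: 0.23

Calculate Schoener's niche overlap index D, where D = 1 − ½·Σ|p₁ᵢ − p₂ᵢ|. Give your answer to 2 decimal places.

Σ|p₁ᵢ − p₂ᵢ| = 0.11 + 0.01 + 0.22 + 0.32 = 0.66
D = 1 − ½ × 0.66 = 1 − 0.330 = 0.6700

0.67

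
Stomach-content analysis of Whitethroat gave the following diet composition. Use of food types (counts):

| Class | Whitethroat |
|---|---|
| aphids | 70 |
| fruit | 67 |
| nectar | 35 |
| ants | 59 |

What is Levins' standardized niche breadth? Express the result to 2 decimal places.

Proportions for Whitethroat (n=231): 70/231=0.3030, 67/231=0.2900, 35/231=0.1515, 59/231=0.2554
Σpᵢ² = 0.3030² + 0.2900² + 0.1515² + 0.2554² = 0.091809 + 0.084100 + 0.022952 + 0.065229 = 0.264090
B = 1 / 0.264090 = 3.7866
Bₛ = (B − 1)/(n − 1) = (3.7866 − 1)/(4 − 1) = 2.7866/3 = 0.9289

0.93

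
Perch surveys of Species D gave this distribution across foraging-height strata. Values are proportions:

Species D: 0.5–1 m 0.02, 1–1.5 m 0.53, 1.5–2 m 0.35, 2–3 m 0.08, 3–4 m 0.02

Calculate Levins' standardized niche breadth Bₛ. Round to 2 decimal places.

Σpᵢ² = 0.02² + 0.53² + 0.35² + 0.08² + 0.02² = 0.0004 + 0.2809 + 0.1225 + 0.0064 + 0.0004 = 0.4106
B = 1 / 0.4106 = 2.4355
Bₛ = (B − 1)/(n − 1) = (2.4355 − 1)/(5 − 1) = 1.4355/4 = 0.3589

0.36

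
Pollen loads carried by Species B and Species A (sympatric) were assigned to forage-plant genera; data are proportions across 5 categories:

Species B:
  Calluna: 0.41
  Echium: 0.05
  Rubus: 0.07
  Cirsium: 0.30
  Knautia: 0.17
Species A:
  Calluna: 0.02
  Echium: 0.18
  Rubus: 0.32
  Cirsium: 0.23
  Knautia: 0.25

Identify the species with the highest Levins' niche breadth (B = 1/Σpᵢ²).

Σp_Bᵢ² = 0.41² + 0.05² + 0.07² + 0.30² + 0.17² = 0.1681 + 0.0025 + 0.0049 + 0.0900 + 0.0289 = 0.2944
B_B = 1 / 0.2944 = 3.3967
Σp_Aᵢ² = 0.02² + 0.18² + 0.32² + 0.23² + 0.25² = 0.0004 + 0.0324 + 0.1024 + 0.0529 + 0.0625 = 0.2506
B_A = 1 / 0.2506 = 3.9904
Highest B → broadest niche (most generalist): Species A (B = 3.99).

Species A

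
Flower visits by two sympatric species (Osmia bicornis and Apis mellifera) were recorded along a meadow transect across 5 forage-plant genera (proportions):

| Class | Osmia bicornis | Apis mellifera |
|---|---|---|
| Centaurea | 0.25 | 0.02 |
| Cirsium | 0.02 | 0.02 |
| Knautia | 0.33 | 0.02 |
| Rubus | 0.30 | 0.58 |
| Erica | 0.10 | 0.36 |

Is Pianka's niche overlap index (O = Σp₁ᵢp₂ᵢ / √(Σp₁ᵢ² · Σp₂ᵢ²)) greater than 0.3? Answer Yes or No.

Yes

Σ p₁ᵢp₂ᵢ = 0.0050 + 0.0004 + 0.0066 + 0.1740 + 0.0360 = 0.2220
Σp_1ᵢ² = 0.25² + 0.02² + 0.33² + 0.30² + 0.10² = 0.0625 + 0.0004 + 0.1089 + 0.0900 + 0.0100 = 0.2718
Σp_2ᵢ² = 0.02² + 0.02² + 0.02² + 0.58² + 0.36² = 0.0004 + 0.0004 + 0.0004 + 0.3364 + 0.1296 = 0.4672
O = 0.2220 / √(0.2718 × 0.4672) = 0.2220 / 0.35635 = 0.6230
O = 0.6230 > 0.3 → Yes.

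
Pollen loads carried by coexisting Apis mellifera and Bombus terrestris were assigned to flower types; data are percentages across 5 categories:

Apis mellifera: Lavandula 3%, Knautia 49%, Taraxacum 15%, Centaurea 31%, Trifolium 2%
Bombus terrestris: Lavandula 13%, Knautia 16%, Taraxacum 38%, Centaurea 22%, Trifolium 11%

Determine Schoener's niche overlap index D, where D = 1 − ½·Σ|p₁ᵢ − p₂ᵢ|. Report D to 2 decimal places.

0.58

Convert percentages to proportions (divide by 100).
Σ|p₁ᵢ − p₂ᵢ| = 0.10 + 0.33 + 0.23 + 0.09 + 0.09 = 0.84
D = 1 − ½ × 0.84 = 1 − 0.420 = 0.5800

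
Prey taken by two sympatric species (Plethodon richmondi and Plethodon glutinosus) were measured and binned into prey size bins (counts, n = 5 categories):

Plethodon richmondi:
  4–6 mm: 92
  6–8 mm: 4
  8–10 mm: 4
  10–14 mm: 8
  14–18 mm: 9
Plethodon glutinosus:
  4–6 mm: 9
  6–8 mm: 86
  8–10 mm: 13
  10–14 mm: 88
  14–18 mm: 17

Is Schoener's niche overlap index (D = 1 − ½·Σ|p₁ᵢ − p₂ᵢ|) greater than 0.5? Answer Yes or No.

No

Proportions for Plethodon richmondi (n=117): 92/117=0.7863, 4/117=0.0342, 4/117=0.0342, 8/117=0.0684, 9/117=0.0769
Proportions for Plethodon glutinosus (n=213): 9/213=0.0423, 86/213=0.4038, 13/213=0.0610, 88/213=0.4131, 17/213=0.0798
Σ|p₁ᵢ − p₂ᵢ| = 0.7440 + 0.3696 + 0.0268 + 0.3447 + 0.0029 = 1.4880
D = 1 − ½ × 1.4880 = 1 − 0.74400 = 0.25600
D = 0.25600 < 0.5 → No.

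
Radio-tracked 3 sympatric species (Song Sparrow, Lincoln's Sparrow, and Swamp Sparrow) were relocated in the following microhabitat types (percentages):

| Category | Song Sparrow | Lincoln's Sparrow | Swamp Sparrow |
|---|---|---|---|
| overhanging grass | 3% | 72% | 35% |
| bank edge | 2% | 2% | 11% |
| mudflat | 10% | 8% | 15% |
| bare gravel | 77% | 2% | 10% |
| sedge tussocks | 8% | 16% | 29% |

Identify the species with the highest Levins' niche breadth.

Swamp Sparrow

Convert percentages to proportions (divide by 100).
Σp_Songᵢ² = 0.03² + 0.02² + 0.10² + 0.77² + 0.08² = 0.0009 + 0.0004 + 0.0100 + 0.5929 + 0.0064 = 0.6106
B_Song = 1 / 0.6106 = 1.6377
Σp_Lincᵢ² = 0.72² + 0.02² + 0.08² + 0.02² + 0.16² = 0.5184 + 0.0004 + 0.0064 + 0.0004 + 0.0256 = 0.5512
B_Linc = 1 / 0.5512 = 1.8142
Σp_Swamᵢ² = 0.35² + 0.11² + 0.15² + 0.10² + 0.29² = 0.1225 + 0.0121 + 0.0225 + 0.0100 + 0.0841 = 0.2512
B_Swam = 1 / 0.2512 = 3.9809
Highest B → broadest niche (most generalist): Swamp Sparrow (B = 3.98).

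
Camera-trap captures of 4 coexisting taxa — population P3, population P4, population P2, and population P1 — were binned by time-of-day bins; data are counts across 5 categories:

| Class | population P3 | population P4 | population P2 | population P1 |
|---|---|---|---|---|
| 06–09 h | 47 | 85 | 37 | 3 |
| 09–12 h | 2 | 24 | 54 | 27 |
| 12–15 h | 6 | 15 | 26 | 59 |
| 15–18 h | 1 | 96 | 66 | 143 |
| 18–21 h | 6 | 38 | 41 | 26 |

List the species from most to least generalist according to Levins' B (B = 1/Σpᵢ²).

population P2 > population P4 > population P1 > population P3

Proportions for population P3 (n=62): 47/62=0.7581, 2/62=0.0323, 6/62=0.0968, 1/62=0.0161, 6/62=0.0968
Proportions for population P4 (n=258): 85/258=0.3295, 24/258=0.0930, 15/258=0.0581, 96/258=0.3721, 38/258=0.1473
Proportions for population P2 (n=224): 37/224=0.1652, 54/224=0.2411, 26/224=0.1161, 66/224=0.2946, 41/224=0.1830
Proportions for population P1 (n=258): 3/258=0.0116, 27/258=0.1047, 59/258=0.2287, 143/258=0.5543, 26/258=0.1008
Σp_P3ᵢ² = 0.7581² + 0.0323² + 0.0968² + 0.0161² + 0.0968² = 0.574716 + 0.001043 + 0.009370 + 0.000259 + 0.009370 = 0.594758
B_P3 = 1 / 0.594758 = 1.6814
Σp_P4ᵢ² = 0.3295² + 0.0930² + 0.0581² + 0.3721² + 0.1473² = 0.108570 + 0.008649 + 0.003376 + 0.138458 + 0.021697 = 0.280750
B_P4 = 1 / 0.280750 = 3.5619
Σp_P2ᵢ² = 0.1652² + 0.2411² + 0.1161² + 0.2946² + 0.1830² = 0.027291 + 0.058129 + 0.013479 + 0.086789 + 0.033489 = 0.219177
B_P2 = 1 / 0.219177 = 4.5625
Σp_P1ᵢ² = 0.0116² + 0.1047² + 0.2287² + 0.5543² + 0.1008² = 0.000135 + 0.010962 + 0.052304 + 0.307248 + 0.010161 = 0.380810
B_P1 = 1 / 0.380810 = 2.6260
Ranking by B (broadest → narrowest): population P2 (4.56) > population P4 (3.56) > population P1 (2.63) > population P3 (1.68)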